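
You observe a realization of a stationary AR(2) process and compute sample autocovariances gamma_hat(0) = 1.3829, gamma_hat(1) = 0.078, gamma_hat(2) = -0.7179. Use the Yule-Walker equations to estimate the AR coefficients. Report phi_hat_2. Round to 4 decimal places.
\hat\phi_{2} = -0.5240

The Yule-Walker equations for an AR(p) process read, in matrix form,
  Gamma_p phi = r_p,   with   (Gamma_p)_{ij} = gamma(|i - j|),
                       (r_p)_i = gamma(i),   i,j = 1..p.
Substitute the sample gammas (Toeplitz matrix and right-hand side of size 2):
  Gamma_p = [[1.3829, 0.078], [0.078, 1.3829]]
  r_p     = [0.078, -0.7179]
Written out:
  1.3829 phi_1 + 0.078 phi_2 = 0.078
  0.078 phi_1 + 1.3829 phi_2 = -0.7179
Solve by Cramer's rule:
  det = gamma(0)^2 - gamma(1)^2 = (1.3829)^2 - (0.078)^2 = 1.91241241 - 0.006084 = 1.90632841
  phi_hat_1 = [gamma(1) gamma(0) - gamma(1) gamma(2)] / det = [(0.078)(1.3829) - (0.078)(-0.7179)] / 1.90632841 = 0.1638624 / 1.90632841 = 0.086
  phi_hat_2 = [gamma(0) gamma(2) - gamma(1)^2] / det = [(1.3829)(-0.7179) - (0.078)^2] / 1.90632841 = -0.99886791 / 1.90632841 = -0.524
So phi_hat = [0.0860, -0.5240].
Therefore phi_hat_2 = -0.5240.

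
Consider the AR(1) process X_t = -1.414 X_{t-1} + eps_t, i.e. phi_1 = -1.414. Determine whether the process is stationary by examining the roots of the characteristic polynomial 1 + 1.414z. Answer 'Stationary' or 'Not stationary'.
\text{Not stationary}

The AR(p) characteristic polynomial is P(z) = 1 + 1.414z.
Stationarity requires all roots to lie outside the unit circle, i.e. |z| > 1 for every root.
This is linear in z: 1 + (1.414) z = 0  =>  z = -1/(1.414) = -0.707214,  |z| = 0.707214.
Moduli of all roots: 0.7072.
All moduli strictly greater than 1? No.
Verdict: Not stationary.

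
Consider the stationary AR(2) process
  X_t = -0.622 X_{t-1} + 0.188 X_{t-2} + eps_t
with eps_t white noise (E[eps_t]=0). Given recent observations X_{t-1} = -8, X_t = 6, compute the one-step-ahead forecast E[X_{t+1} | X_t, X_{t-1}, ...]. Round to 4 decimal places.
E[X_{t+1} \mid \mathcal F_t] = -5.2360

For an AR(p) model X_t = c + sum_i phi_i X_{t-i} + eps_t, the
one-step-ahead conditional mean is
  E[X_{t+1} | X_t, ...] = c + sum_i phi_i X_{t+1-i}.
Substitute known values:
  E[X_{t+1} | ...] = (-0.622) * (6) + (0.188) * (-8)
                   = -5.2360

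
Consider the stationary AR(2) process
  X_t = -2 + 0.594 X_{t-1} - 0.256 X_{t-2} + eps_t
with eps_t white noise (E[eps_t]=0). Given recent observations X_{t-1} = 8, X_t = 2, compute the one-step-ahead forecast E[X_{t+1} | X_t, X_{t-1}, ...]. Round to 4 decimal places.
E[X_{t+1} \mid \mathcal F_t] = -2.8600

For an AR(p) model X_t = c + sum_i phi_i X_{t-i} + eps_t, the
one-step-ahead conditional mean is
  E[X_{t+1} | X_t, ...] = c + sum_i phi_i X_{t+1-i}.
Substitute known values:
  E[X_{t+1} | ...] = -2 + (0.594) * (2) + (-0.256) * (8)
                   = -2.8600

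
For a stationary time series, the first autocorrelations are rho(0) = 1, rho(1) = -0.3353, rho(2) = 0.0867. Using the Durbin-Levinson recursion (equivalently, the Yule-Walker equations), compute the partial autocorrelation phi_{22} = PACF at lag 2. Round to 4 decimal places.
\phi_{22} = -0.0290

The PACF at lag k is phi_{kk}, the last component of the solution
to the Yule-Walker system G_k phi = r_k where
  (G_k)_{ij} = rho(|i - j|), (r_k)_i = rho(i), i,j = 1..k.
Equivalently, Durbin-Levinson gives phi_{kk} iteratively:
  phi_{11} = rho(1)
  phi_{kk} = [rho(k) - sum_{j=1..k-1} phi_{k-1,j} rho(k-j)]
            / [1 - sum_{j=1..k-1} phi_{k-1,j} rho(j)],
  phi_{k,j} = phi_{k-1,j} - phi_{kk} phi_{k-1,k-j},  j = 1..k-1.
Step k = 1:
  phi_11 = rho(1) = -0.3353.
Step k = 2:
  phi_22 = [rho(2) - phi_11 rho(1)] / [1 - phi_11 rho(1)] = [0.0867 - (-0.3353)(-0.3353)] / [1 - (-0.3353)(-0.3353)]
         = -0.02572609 / 0.88757391 = -0.029.
Therefore phi_{22} = -0.0290.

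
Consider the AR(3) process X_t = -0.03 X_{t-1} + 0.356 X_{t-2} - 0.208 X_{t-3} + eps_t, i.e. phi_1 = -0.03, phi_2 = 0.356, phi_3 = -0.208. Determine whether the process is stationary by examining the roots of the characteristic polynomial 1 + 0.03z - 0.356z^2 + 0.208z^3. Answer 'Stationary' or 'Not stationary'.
\text{Stationary}

The AR(p) characteristic polynomial is P(z) = 1 + 0.03z - 0.356z^2 + 0.208z^3.
Stationarity requires all roots to lie outside the unit circle, i.e. |z| > 1 for every root.
Degree 3: look for a simple real root z0 first, then factor out (1 - z/z0) and solve the remaining quadratic.
Testing z0 = -1.25: P(-1.25) = 1 + (0.03)(-1.25) + (-0.356)(-1.25)^2 + (0.208)(-1.25)^3
  = 1 + (-0.0375) + (-0.55625) + (-0.40625) = 0.  So z_0 = -1.25 is a root, |z_0| = 1.25.
Divide out the factor (1 + 0.8 z) = (1 - z/z0) (since 1/z0 = -0.8):
  P(z) = (1 + 0.8 z)(1 + (-0.77) z + (0.26) z^2)
  [check: z-coef -0.77 - (-0.8) = 0.03; z^2-coef 0.26 - (-0.8)(-0.77) = -0.356; z^3-coef -(-0.8)(0.26) = 0.208.]
Remaining roots from the quadratic factor 1 + (-0.77) z + (0.26) z^2:
  Set 1 + (-0.77) z + (0.26) z^2 = 0, i.e. a z^2 + b z + c = 0 with a = 0.26, b = -0.77, c = 1.
  Discriminant D = b^2 - 4ac = (-0.77)^2 - 4*(0.26)*1 = 0.5929 - (1.04) = -0.4471.
  D < 0, so the roots are the complex-conjugate pair z = (-b +/- i sqrt(-D)) / (2a) = 1.4808 +/- 1.2859i.
  For a conjugate pair |z|^2 = z * conj(z) = (product of roots) = c/a = 1/(0.26) = 3.846154, so |z| = sqrt(3.846154) = 1.9612 for both roots.
Moduli of all roots: 1.2500, 1.9612, 1.9612.
All moduli strictly greater than 1? Yes.
Verdict: Stationary.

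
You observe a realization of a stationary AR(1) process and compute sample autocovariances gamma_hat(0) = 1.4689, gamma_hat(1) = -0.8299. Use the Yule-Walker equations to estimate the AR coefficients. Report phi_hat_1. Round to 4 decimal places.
\hat\phi_{1} = -0.5650

The Yule-Walker equations for an AR(p) process read, in matrix form,
  Gamma_p phi = r_p,   with   (Gamma_p)_{ij} = gamma(|i - j|),
                       (r_p)_i = gamma(i),   i,j = 1..p.
Substitute the sample gammas (Toeplitz matrix and right-hand side of size 1):
  Gamma_p = [[1.4689]]
  r_p     = [-0.8299]
With p = 1 this is the single equation gamma(0) phi_1 = gamma(1):
  phi_hat_1 = gamma(1) / gamma(0) = -0.8299 / 1.4689 = -0.5650.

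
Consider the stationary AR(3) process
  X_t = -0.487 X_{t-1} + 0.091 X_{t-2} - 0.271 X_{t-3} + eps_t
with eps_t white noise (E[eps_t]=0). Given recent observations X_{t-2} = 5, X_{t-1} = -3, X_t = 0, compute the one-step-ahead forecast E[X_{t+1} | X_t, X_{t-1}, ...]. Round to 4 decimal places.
E[X_{t+1} \mid \mathcal F_t] = -1.6280

For an AR(p) model X_t = c + sum_i phi_i X_{t-i} + eps_t, the
one-step-ahead conditional mean is
  E[X_{t+1} | X_t, ...] = c + sum_i phi_i X_{t+1-i}.
Substitute known values:
  E[X_{t+1} | ...] = (-0.487) * (0) + (0.091) * (-3) + (-0.271) * (5)
                   = -1.6280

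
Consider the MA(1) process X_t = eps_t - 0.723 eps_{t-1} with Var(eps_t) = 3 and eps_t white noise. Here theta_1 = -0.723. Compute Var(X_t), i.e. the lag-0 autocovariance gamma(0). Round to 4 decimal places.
\gamma(0) = 4.5682

For an MA(q) process X_t = eps_t + sum_i theta_i eps_{t-i} with
Var(eps_t) = sigma^2, the variance is
  gamma(0) = sigma^2 * (1 + sum_i theta_i^2).
  sum_i theta_i^2 = (-0.723)^2 = 0.522729.
  gamma(0) = 3 * (1 + 0.522729) = 3 * 1.522729 = 4.568187, which rounds to 4.5682.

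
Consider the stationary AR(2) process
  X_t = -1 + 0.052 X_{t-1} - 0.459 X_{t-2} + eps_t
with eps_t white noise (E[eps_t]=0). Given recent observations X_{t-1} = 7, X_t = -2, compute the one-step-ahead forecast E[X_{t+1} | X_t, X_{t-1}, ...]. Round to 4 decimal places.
E[X_{t+1} \mid \mathcal F_t] = -4.3170

For an AR(p) model X_t = c + sum_i phi_i X_{t-i} + eps_t, the
one-step-ahead conditional mean is
  E[X_{t+1} | X_t, ...] = c + sum_i phi_i X_{t+1-i}.
Substitute known values:
  E[X_{t+1} | ...] = -1 + (0.052) * (-2) + (-0.459) * (7)
                   = -4.3170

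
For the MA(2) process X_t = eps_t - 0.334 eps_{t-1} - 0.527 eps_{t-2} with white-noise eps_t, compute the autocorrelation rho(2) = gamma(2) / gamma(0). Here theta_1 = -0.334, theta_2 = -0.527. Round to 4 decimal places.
\rho(2) = -0.3793

For an MA(q) process with theta_0 = 1, the autocovariance is
  gamma(k) = sigma^2 * sum_{i=0..q-k} theta_i * theta_{i+k},
and rho(k) = gamma(k) / gamma(0). Sigma^2 cancels.
  numerator   = (1)*(-0.527) = -0.527.
  denominator = (1)^2 + (-0.334)^2 + (-0.527)^2 = 1.389285.
  rho(2) = -0.527 / 1.389285 = -0.3793.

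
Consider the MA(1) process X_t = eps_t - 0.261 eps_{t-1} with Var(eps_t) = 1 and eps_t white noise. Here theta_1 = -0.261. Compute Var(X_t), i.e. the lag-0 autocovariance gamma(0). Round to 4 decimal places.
\gamma(0) = 1.0681

For an MA(q) process X_t = eps_t + sum_i theta_i eps_{t-i} with
Var(eps_t) = sigma^2, the variance is
  gamma(0) = sigma^2 * (1 + sum_i theta_i^2).
  sum_i theta_i^2 = (-0.261)^2 = 0.068121.
  gamma(0) = 1 * (1 + 0.068121) = 1 * 1.068121 = 1.068121, which rounds to 1.0681.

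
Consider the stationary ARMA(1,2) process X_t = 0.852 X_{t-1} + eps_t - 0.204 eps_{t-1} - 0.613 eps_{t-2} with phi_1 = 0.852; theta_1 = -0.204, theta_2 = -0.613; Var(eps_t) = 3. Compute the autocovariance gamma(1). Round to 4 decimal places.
\gamma(1) = 1.8602

Multiply the model equation by X_{t-k} and take expectations. With theta_0 = psi_0 = 1 and psi_j the MA(infinity) weights, this gives
  gamma(k) - sum_i phi_i gamma(k-i) = c_k,
  c_k = sigma^2 * sum_{j=k..q} theta_j psi_{j-k}   (c_k = 0 for k > q),
using gamma(-m) = gamma(m).
psi-weights needed (psi_j = theta_j + sum_i phi_i psi_{j-i}):
  psi_1 = theta_1 + phi_1 = -0.204 + (0.852) = 0.648
  psi_2 = theta_2 + phi_1 psi_1 = -0.613 + (0.852)(0.648) = -0.060904
Right-hand sides:
  c_0 = sigma^2 (1 + theta_1 psi_1 + theta_2 psi_2) = 3 * (1 + (-0.204)(0.648) + (-0.613)(-0.060904)) = 3 * 0.905142 = 2.715426
  c_1 = sigma^2 (theta_1 + theta_2 psi_1) = 3 * (-0.204 + (-0.613)(0.648)) = -1.803672
  c_2 = sigma^2 theta_2 = 3 * (-0.613) = -1.839
Equations for k = 0 and k = 1 (AR order 1):
  gamma(0) = phi_1 gamma(1) + c_0
  gamma(1) = phi_1 gamma(0) + c_1
Substituting the second into the first: gamma(0) (1 - phi_1^2) = c_0 + phi_1 c_1, so
  gamma(0) = (c_0 + phi_1 c_1) / (1 - phi_1^2) = (2.715426 + (0.852)(-1.803672)) / (1 - (0.852)^2) = 1.178698 / 0.274096 = 4.300311.
  gamma(1) = phi_1 gamma(0) + c_1 = (0.852)(4.300311) + (-1.803672) = 1.860193.
Therefore gamma(1) = 1.8602 (to 4 decimal places).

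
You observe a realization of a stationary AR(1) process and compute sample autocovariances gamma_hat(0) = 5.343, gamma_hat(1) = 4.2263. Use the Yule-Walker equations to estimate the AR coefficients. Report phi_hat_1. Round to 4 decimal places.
\hat\phi_{1} = 0.7910

The Yule-Walker equations for an AR(p) process read, in matrix form,
  Gamma_p phi = r_p,   with   (Gamma_p)_{ij} = gamma(|i - j|),
                       (r_p)_i = gamma(i),   i,j = 1..p.
Substitute the sample gammas (Toeplitz matrix and right-hand side of size 1):
  Gamma_p = [[5.343]]
  r_p     = [4.2263]
With p = 1 this is the single equation gamma(0) phi_1 = gamma(1):
  phi_hat_1 = gamma(1) / gamma(0) = 4.2263 / 5.343 = 0.7910.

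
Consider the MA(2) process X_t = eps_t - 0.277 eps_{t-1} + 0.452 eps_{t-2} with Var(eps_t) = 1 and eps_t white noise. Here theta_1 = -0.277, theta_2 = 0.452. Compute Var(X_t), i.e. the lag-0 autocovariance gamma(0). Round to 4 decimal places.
\gamma(0) = 1.2810

For an MA(q) process X_t = eps_t + sum_i theta_i eps_{t-i} with
Var(eps_t) = sigma^2, the variance is
  gamma(0) = sigma^2 * (1 + sum_i theta_i^2).
  sum_i theta_i^2 = (-0.277)^2 + (0.452)^2 = 0.076729 + 0.204304 = 0.281033.
  gamma(0) = 1 * (1 + 0.281033) = 1 * 1.281033 = 1.281033, which rounds to 1.2810.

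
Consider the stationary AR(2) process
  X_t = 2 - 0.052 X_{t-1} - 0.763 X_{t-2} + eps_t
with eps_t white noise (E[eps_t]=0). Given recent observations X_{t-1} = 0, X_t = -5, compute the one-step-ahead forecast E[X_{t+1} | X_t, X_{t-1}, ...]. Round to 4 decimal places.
E[X_{t+1} \mid \mathcal F_t] = 2.2600

For an AR(p) model X_t = c + sum_i phi_i X_{t-i} + eps_t, the
one-step-ahead conditional mean is
  E[X_{t+1} | X_t, ...] = c + sum_i phi_i X_{t+1-i}.
Substitute known values:
  E[X_{t+1} | ...] = 2 + (-0.052) * (-5) + (-0.763) * (0)
                   = 2.2600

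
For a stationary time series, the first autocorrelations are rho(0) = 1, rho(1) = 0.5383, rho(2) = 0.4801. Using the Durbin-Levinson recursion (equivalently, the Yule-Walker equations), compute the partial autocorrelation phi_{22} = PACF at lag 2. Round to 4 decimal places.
\phi_{22} = 0.2680

The PACF at lag k is phi_{kk}, the last component of the solution
to the Yule-Walker system G_k phi = r_k where
  (G_k)_{ij} = rho(|i - j|), (r_k)_i = rho(i), i,j = 1..k.
Equivalently, Durbin-Levinson gives phi_{kk} iteratively:
  phi_{11} = rho(1)
  phi_{kk} = [rho(k) - sum_{j=1..k-1} phi_{k-1,j} rho(k-j)]
            / [1 - sum_{j=1..k-1} phi_{k-1,j} rho(j)],
  phi_{k,j} = phi_{k-1,j} - phi_{kk} phi_{k-1,k-j},  j = 1..k-1.
Step k = 1:
  phi_11 = rho(1) = 0.5383.
Step k = 2:
  phi_22 = [rho(2) - phi_11 rho(1)] / [1 - phi_11 rho(1)] = [0.4801 - (0.5383)(0.5383)] / [1 - (0.5383)(0.5383)]
         = 0.19033311 / 0.71023311 = 0.268.
Therefore phi_{22} = 0.2680.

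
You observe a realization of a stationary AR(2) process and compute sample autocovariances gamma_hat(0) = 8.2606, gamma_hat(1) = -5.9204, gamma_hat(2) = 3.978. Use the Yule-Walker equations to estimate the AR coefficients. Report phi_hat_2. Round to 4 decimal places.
\hat\phi_{2} = -0.0660

The Yule-Walker equations for an AR(p) process read, in matrix form,
  Gamma_p phi = r_p,   with   (Gamma_p)_{ij} = gamma(|i - j|),
                       (r_p)_i = gamma(i),   i,j = 1..p.
Substitute the sample gammas (Toeplitz matrix and right-hand side of size 2):
  Gamma_p = [[8.2606, -5.9204], [-5.9204, 8.2606]]
  r_p     = [-5.9204, 3.978]
Written out:
  8.2606 phi_1 - 5.9204 phi_2 = -5.9204
  -5.9204 phi_1 + 8.2606 phi_2 = 3.978
Solve by Cramer's rule:
  det = gamma(0)^2 - gamma(1)^2 = (8.2606)^2 - (-5.9204)^2 = 68.23751236 - 35.05113616 = 33.1863762
  phi_hat_1 = [gamma(1) gamma(0) - gamma(1) gamma(2)] / det = [(-5.9204)(8.2606) - (-5.9204)(3.978)] / 33.1863762 = -25.35470504 / 33.1863762 = -0.764
  phi_hat_2 = [gamma(0) gamma(2) - gamma(1)^2] / det = [(8.2606)(3.978) - (-5.9204)^2] / 33.1863762 = -2.19046936 / 33.1863762 = -0.066
So phi_hat = [-0.7640, -0.0660].
Therefore phi_hat_2 = -0.0660.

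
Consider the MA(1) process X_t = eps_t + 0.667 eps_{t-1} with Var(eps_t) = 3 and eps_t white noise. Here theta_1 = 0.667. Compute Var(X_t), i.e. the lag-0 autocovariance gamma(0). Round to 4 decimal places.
\gamma(0) = 4.3347

For an MA(q) process X_t = eps_t + sum_i theta_i eps_{t-i} with
Var(eps_t) = sigma^2, the variance is
  gamma(0) = sigma^2 * (1 + sum_i theta_i^2).
  sum_i theta_i^2 = (0.667)^2 = 0.444889.
  gamma(0) = 3 * (1 + 0.444889) = 3 * 1.444889 = 4.334667, which rounds to 4.3347.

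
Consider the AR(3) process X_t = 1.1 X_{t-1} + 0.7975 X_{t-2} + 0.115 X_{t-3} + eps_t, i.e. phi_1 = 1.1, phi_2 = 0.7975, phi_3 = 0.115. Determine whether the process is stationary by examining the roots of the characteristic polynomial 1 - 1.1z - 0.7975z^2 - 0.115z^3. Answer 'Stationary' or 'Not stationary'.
\text{Not stationary}

The AR(p) characteristic polynomial is P(z) = 1 - 1.1z - 0.7975z^2 - 0.115z^3.
Stationarity requires all roots to lie outside the unit circle, i.e. |z| > 1 for every root.
Degree 3: look for a simple real root z0 first, then factor out (1 - z/z0) and solve the remaining quadratic.
Testing z0 = -4: P(-4) = 1 + (-1.1)(-4) + (-0.7975)(-4)^2 + (-0.115)(-4)^3
  = 1 + (4.4) + (-12.76) + (7.36) = 0.  So z_0 = -4 is a root, |z_0| = 4.
Divide out the factor (1 + 0.25 z) = (1 - z/z0) (since 1/z0 = -0.25):
  P(z) = (1 + 0.25 z)(1 + (-1.35) z + (-0.46) z^2)
  [check: z-coef -1.35 - (-0.25) = -1.1; z^2-coef -0.46 - (-0.25)(-1.35) = -0.7975; z^3-coef -(-0.25)(-0.46) = -0.115.]
Remaining roots from the quadratic factor 1 + (-1.35) z + (-0.46) z^2:
  Set 1 + (-1.35) z + (-0.46) z^2 = 0, i.e. a z^2 + b z + c = 0 with a = -0.46, b = -1.35, c = 1.
  Discriminant D = b^2 - 4ac = (-1.35)^2 - 4*(-0.46)*1 = 1.8225 - (-1.84) = 3.6625.
  D >= 0, so the roots are real: z = (-b +/- sqrt(D)) / (2a) = (1.35 +/- 1.913766) / (-0.92).
    z_1 = (1.35 + 1.913766) / (-0.92) = -3.5476,   |z_1| = 3.5476.
    z_2 = (1.35 - 1.913766) / (-0.92) = 0.6128,   |z_2| = 0.6128.
Moduli of all roots: 4.0000, 3.5476, 0.6128.
All moduli strictly greater than 1? No.
Verdict: Not stationary.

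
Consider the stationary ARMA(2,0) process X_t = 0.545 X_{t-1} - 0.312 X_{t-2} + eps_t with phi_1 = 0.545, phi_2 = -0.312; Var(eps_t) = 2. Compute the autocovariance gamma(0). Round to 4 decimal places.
\gamma(0) = 2.6777

Multiply the model equation by X_{t-k} and take expectations. With theta_0 = psi_0 = 1 and psi_j the MA(infinity) weights, this gives
  gamma(k) - sum_i phi_i gamma(k-i) = c_k,
  c_k = sigma^2 * sum_{j=k..q} theta_j psi_{j-k}   (c_k = 0 for k > q),
using gamma(-m) = gamma(m).
Pure AR (q = 0): c_0 = sigma^2 = 2, c_k = 0 for k >= 1.
Equations for k = 0, 1, 2 (AR order 2, c_2 = 0):
  (E0) gamma(0) = phi_1 gamma(1) + phi_2 gamma(2) + c_0
  (E1) gamma(1) = phi_1 gamma(0) + phi_2 gamma(1) + c_1
  (E2) gamma(2) = phi_1 gamma(1) + phi_2 gamma(0)
From (E1): gamma(1) = A gamma(0) + B with
  A = phi_1 / (1 - phi_2) = 0.545 / 1.312 = 0.415396,   B = c_1 / (1 - phi_2) = 0 / 1.312 = 0.
Insert (E2) into (E0): gamma(0) (1 - phi_2^2) = phi_1 (1 + phi_2) gamma(1) + c_0.
  phi_1 (1 + phi_2) = (0.545)(0.688) = 0.37496,   1 - phi_2^2 = 0.902656.
Replace gamma(1) by A gamma(0) + B and collect gamma(0):
  gamma(0) [0.902656 - (0.37496)(0.415396)] = c_0 = 2
  gamma(0) * 0.746899 = 2
  gamma(0) = 2 / 0.746899 = 2.677738.
Therefore gamma(0) = 2.6777 (to 4 decimal places).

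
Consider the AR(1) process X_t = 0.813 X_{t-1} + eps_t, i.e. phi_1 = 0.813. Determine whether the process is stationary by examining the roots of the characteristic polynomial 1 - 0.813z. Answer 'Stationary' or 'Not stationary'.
\text{Stationary}

The AR(p) characteristic polynomial is P(z) = 1 - 0.813z.
Stationarity requires all roots to lie outside the unit circle, i.e. |z| > 1 for every root.
This is linear in z: 1 + (-0.813) z = 0  =>  z = -1/(-0.813) = 1.230012,  |z| = 1.230012.
Moduli of all roots: 1.2300.
All moduli strictly greater than 1? Yes.
Verdict: Stationary.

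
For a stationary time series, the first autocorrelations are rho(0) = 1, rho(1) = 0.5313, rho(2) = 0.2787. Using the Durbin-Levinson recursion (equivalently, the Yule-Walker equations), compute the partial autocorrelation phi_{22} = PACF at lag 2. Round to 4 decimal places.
\phi_{22} = -0.0050

The PACF at lag k is phi_{kk}, the last component of the solution
to the Yule-Walker system G_k phi = r_k where
  (G_k)_{ij} = rho(|i - j|), (r_k)_i = rho(i), i,j = 1..k.
Equivalently, Durbin-Levinson gives phi_{kk} iteratively:
  phi_{11} = rho(1)
  phi_{kk} = [rho(k) - sum_{j=1..k-1} phi_{k-1,j} rho(k-j)]
            / [1 - sum_{j=1..k-1} phi_{k-1,j} rho(j)],
  phi_{k,j} = phi_{k-1,j} - phi_{kk} phi_{k-1,k-j},  j = 1..k-1.
Step k = 1:
  phi_11 = rho(1) = 0.5313.
Step k = 2:
  phi_22 = [rho(2) - phi_11 rho(1)] / [1 - phi_11 rho(1)] = [0.2787 - (0.5313)(0.5313)] / [1 - (0.5313)(0.5313)]
         = -0.00357969 / 0.71772031 = -0.005.
Therefore phi_{22} = -0.0050.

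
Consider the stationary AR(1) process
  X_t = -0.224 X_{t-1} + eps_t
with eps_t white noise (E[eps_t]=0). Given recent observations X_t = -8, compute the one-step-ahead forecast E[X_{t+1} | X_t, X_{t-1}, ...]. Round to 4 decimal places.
E[X_{t+1} \mid \mathcal F_t] = 1.7920

For an AR(p) model X_t = c + sum_i phi_i X_{t-i} + eps_t, the
one-step-ahead conditional mean is
  E[X_{t+1} | X_t, ...] = c + sum_i phi_i X_{t+1-i}.
Substitute known values:
  E[X_{t+1} | ...] = (-0.224) * (-8)
                   = 1.7920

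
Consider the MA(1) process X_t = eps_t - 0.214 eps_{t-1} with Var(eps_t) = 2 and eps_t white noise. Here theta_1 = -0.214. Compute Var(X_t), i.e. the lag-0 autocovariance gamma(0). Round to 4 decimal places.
\gamma(0) = 2.0916

For an MA(q) process X_t = eps_t + sum_i theta_i eps_{t-i} with
Var(eps_t) = sigma^2, the variance is
  gamma(0) = sigma^2 * (1 + sum_i theta_i^2).
  sum_i theta_i^2 = (-0.214)^2 = 0.045796.
  gamma(0) = 2 * (1 + 0.045796) = 2 * 1.045796 = 2.091592, which rounds to 2.0916.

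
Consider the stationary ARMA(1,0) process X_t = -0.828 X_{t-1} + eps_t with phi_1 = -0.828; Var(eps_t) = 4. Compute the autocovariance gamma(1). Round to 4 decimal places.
\gamma(1) = -10.5338

Multiply the model equation by X_{t-k} and take expectations. With theta_0 = psi_0 = 1 and psi_j the MA(infinity) weights, this gives
  gamma(k) - sum_i phi_i gamma(k-i) = c_k,
  c_k = sigma^2 * sum_{j=k..q} theta_j psi_{j-k}   (c_k = 0 for k > q),
using gamma(-m) = gamma(m).
Pure AR (q = 0): c_0 = sigma^2 = 4, c_k = 0 for k >= 1.
Equations for k = 0 and k = 1 (AR order 1):
  gamma(0) = phi_1 gamma(1) + c_0
  gamma(1) = phi_1 gamma(0) + c_1
Substituting the second into the first: gamma(0) (1 - phi_1^2) = c_0 + phi_1 c_1, so
  gamma(0) = c_0 / (1 - phi_1^2) = 4 / (1 - (-0.828)^2) = 4 / 0.314416 = 12.721999.
  gamma(1) = phi_1 gamma(0) = (-0.828)(12.721999) = -10.533815.
Therefore gamma(1) = -10.5338 (to 4 decimal places).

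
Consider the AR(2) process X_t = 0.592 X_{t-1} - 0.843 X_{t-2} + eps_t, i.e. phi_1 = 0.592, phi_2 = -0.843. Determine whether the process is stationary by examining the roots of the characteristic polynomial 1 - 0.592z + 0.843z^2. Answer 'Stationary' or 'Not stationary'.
\text{Stationary}

The AR(p) characteristic polynomial is P(z) = 1 - 0.592z + 0.843z^2.
Stationarity requires all roots to lie outside the unit circle, i.e. |z| > 1 for every root.
Set 1 + (-0.592) z + (0.843) z^2 = 0, i.e. a z^2 + b z + c = 0 with a = 0.843, b = -0.592, c = 1.
Discriminant D = b^2 - 4ac = (-0.592)^2 - 4*(0.843)*1 = 0.350464 - (3.372) = -3.021536.
D < 0, so the roots are the complex-conjugate pair z = (-b +/- i sqrt(-D)) / (2a) = 0.3511 +/- 1.031i.
For a conjugate pair |z|^2 = z * conj(z) = (product of roots) = c/a = 1/(0.843) = 1.18624, so |z| = sqrt(1.18624) = 1.0891 for both roots.
Moduli of all roots: 1.0891, 1.0891.
All moduli strictly greater than 1? Yes.
Verdict: Stationary.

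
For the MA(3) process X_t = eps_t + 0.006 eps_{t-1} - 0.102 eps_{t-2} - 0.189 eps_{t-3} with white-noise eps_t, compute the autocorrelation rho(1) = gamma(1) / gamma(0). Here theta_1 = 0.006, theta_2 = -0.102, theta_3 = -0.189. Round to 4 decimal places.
\rho(1) = 0.0236

For an MA(q) process with theta_0 = 1, the autocovariance is
  gamma(k) = sigma^2 * sum_{i=0..q-k} theta_i * theta_{i+k},
and rho(k) = gamma(k) / gamma(0). Sigma^2 cancels.
  numerator   = (1)*(0.006) + (0.006)*(-0.102) + (-0.102)*(-0.189) = 0.024666.
  denominator = (1)^2 + (0.006)^2 + (-0.102)^2 + (-0.189)^2 = 1.046161.
  rho(1) = 0.024666 / 1.046161 = 0.0236.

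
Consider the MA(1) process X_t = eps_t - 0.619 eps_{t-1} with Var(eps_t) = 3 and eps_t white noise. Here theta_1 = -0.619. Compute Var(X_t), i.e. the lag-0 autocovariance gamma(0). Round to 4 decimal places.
\gamma(0) = 4.1495

For an MA(q) process X_t = eps_t + sum_i theta_i eps_{t-i} with
Var(eps_t) = sigma^2, the variance is
  gamma(0) = sigma^2 * (1 + sum_i theta_i^2).
  sum_i theta_i^2 = (-0.619)^2 = 0.383161.
  gamma(0) = 3 * (1 + 0.383161) = 3 * 1.383161 = 4.149483, which rounds to 4.1495.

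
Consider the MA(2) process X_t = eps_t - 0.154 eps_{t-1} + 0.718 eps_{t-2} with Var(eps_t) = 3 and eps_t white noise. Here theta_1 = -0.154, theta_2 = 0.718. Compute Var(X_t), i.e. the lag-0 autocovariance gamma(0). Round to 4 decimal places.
\gamma(0) = 4.6177

For an MA(q) process X_t = eps_t + sum_i theta_i eps_{t-i} with
Var(eps_t) = sigma^2, the variance is
  gamma(0) = sigma^2 * (1 + sum_i theta_i^2).
  sum_i theta_i^2 = (-0.154)^2 + (0.718)^2 = 0.023716 + 0.515524 = 0.53924.
  gamma(0) = 3 * (1 + 0.53924) = 3 * 1.53924 = 4.61772, which rounds to 4.6177.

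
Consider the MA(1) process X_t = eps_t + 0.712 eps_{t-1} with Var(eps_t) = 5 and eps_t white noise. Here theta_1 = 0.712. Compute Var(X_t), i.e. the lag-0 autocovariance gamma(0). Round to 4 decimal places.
\gamma(0) = 7.5347

For an MA(q) process X_t = eps_t + sum_i theta_i eps_{t-i} with
Var(eps_t) = sigma^2, the variance is
  gamma(0) = sigma^2 * (1 + sum_i theta_i^2).
  sum_i theta_i^2 = (0.712)^2 = 0.506944.
  gamma(0) = 5 * (1 + 0.506944) = 5 * 1.506944 = 7.53472, which rounds to 7.5347.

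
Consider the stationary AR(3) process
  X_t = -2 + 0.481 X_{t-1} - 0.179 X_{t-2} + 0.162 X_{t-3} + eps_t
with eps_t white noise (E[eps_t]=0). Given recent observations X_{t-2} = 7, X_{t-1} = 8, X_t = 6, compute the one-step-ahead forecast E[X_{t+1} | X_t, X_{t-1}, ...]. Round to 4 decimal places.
E[X_{t+1} \mid \mathcal F_t] = 0.5880

For an AR(p) model X_t = c + sum_i phi_i X_{t-i} + eps_t, the
one-step-ahead conditional mean is
  E[X_{t+1} | X_t, ...] = c + sum_i phi_i X_{t+1-i}.
Substitute known values:
  E[X_{t+1} | ...] = -2 + (0.481) * (6) + (-0.179) * (8) + (0.162) * (7)
                   = 0.5880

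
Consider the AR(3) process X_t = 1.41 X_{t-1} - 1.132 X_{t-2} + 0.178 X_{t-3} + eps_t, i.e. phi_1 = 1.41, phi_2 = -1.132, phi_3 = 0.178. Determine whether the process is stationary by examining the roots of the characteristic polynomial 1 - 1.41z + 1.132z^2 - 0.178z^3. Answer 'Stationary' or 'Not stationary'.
\text{Stationary}

The AR(p) characteristic polynomial is P(z) = 1 - 1.41z + 1.132z^2 - 0.178z^3.
Stationarity requires all roots to lie outside the unit circle, i.e. |z| > 1 for every root.
Degree 3: look for a simple real root z0 first, then factor out (1 - z/z0) and solve the remaining quadratic.
Testing z0 = 5: P(5) = 1 + (-1.41)(5) + (1.132)(5)^2 + (-0.178)(5)^3
  = 1 + (-7.05) + (28.3) + (-22.25) = 0.  So z_0 = 5 is a root, |z_0| = 5.
Divide out the factor (1 - 0.2 z) = (1 - z/z0) (since 1/z0 = 0.2):
  P(z) = (1 - 0.2 z)(1 + (-1.21) z + (0.89) z^2)
  [check: z-coef -1.21 - (0.2) = -1.41; z^2-coef 0.89 - (0.2)(-1.21) = 1.132; z^3-coef -(0.2)(0.89) = -0.178.]
Remaining roots from the quadratic factor 1 + (-1.21) z + (0.89) z^2:
  Set 1 + (-1.21) z + (0.89) z^2 = 0, i.e. a z^2 + b z + c = 0 with a = 0.89, b = -1.21, c = 1.
  Discriminant D = b^2 - 4ac = (-1.21)^2 - 4*(0.89)*1 = 1.4641 - (3.56) = -2.0959.
  D < 0, so the roots are the complex-conjugate pair z = (-b +/- i sqrt(-D)) / (2a) = 0.6798 +/- 0.8133i.
  For a conjugate pair |z|^2 = z * conj(z) = (product of roots) = c/a = 1/(0.89) = 1.123596, so |z| = sqrt(1.123596) = 1.06 for both roots.
Moduli of all roots: 5.0000, 1.0600, 1.0600.
All moduli strictly greater than 1? Yes.
Verdict: Stationary.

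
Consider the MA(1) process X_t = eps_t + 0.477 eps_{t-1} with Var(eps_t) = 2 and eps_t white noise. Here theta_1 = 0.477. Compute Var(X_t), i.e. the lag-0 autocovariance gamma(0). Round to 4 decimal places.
\gamma(0) = 2.4551

For an MA(q) process X_t = eps_t + sum_i theta_i eps_{t-i} with
Var(eps_t) = sigma^2, the variance is
  gamma(0) = sigma^2 * (1 + sum_i theta_i^2).
  sum_i theta_i^2 = (0.477)^2 = 0.227529.
  gamma(0) = 2 * (1 + 0.227529) = 2 * 1.227529 = 2.455058, which rounds to 2.4551.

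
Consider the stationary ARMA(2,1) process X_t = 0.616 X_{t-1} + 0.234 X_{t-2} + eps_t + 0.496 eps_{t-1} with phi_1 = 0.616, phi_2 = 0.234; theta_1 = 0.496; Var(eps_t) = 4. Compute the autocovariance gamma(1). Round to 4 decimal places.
\gamma(1) = 22.2760

Multiply the model equation by X_{t-k} and take expectations. With theta_0 = psi_0 = 1 and psi_j the MA(infinity) weights, this gives
  gamma(k) - sum_i phi_i gamma(k-i) = c_k,
  c_k = sigma^2 * sum_{j=k..q} theta_j psi_{j-k}   (c_k = 0 for k > q),
using gamma(-m) = gamma(m).
psi-weights needed (psi_j = theta_j + sum_i phi_i psi_{j-i}):
  psi_1 = theta_1 + phi_1 = 0.496 + (0.616) = 1.112
Right-hand sides:
  c_0 = sigma^2 (1 + theta_1 psi_1) = 4 * (1 + (0.496)(1.112)) = 4 * 1.551552 = 6.206208
  c_1 = sigma^2 theta_1 = 4 * (0.496) = 1.984
  c_2 = 0
Equations for k = 0, 1, 2 (AR order 2, c_2 = 0):
  (E0) gamma(0) = phi_1 gamma(1) + phi_2 gamma(2) + c_0
  (E1) gamma(1) = phi_1 gamma(0) + phi_2 gamma(1) + c_1
  (E2) gamma(2) = phi_1 gamma(1) + phi_2 gamma(0)
From (E1): gamma(1) = A gamma(0) + B with
  A = phi_1 / (1 - phi_2) = 0.616 / 0.766 = 0.804178,   B = c_1 / (1 - phi_2) = 1.984 / 0.766 = 2.590078.
Insert (E2) into (E0): gamma(0) (1 - phi_2^2) = phi_1 (1 + phi_2) gamma(1) + c_0.
  phi_1 (1 + phi_2) = (0.616)(1.234) = 0.760144,   1 - phi_2^2 = 0.945244.
Replace gamma(1) by A gamma(0) + B and collect gamma(0):
  gamma(0) [0.945244 - (0.760144)(0.804178)] = (0.760144)(2.590078) + 6.206208
  gamma(0) * 0.333953 = 8.175041
  gamma(0) = 8.175041 / 0.333953 = 24.479595.
  gamma(1) = A gamma(0) + B = (0.804178)(24.479595) + (2.590078) = 22.276019.
Therefore gamma(1) = 22.2760 (to 4 decimal places).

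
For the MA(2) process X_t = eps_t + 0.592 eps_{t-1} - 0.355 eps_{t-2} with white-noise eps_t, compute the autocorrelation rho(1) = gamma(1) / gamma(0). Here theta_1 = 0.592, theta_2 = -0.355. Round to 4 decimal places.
\rho(1) = 0.2586

For an MA(q) process with theta_0 = 1, the autocovariance is
  gamma(k) = sigma^2 * sum_{i=0..q-k} theta_i * theta_{i+k},
and rho(k) = gamma(k) / gamma(0). Sigma^2 cancels.
  numerator   = (1)*(0.592) + (0.592)*(-0.355) = 0.38184.
  denominator = (1)^2 + (0.592)^2 + (-0.355)^2 = 1.476489.
  rho(1) = 0.38184 / 1.476489 = 0.2586.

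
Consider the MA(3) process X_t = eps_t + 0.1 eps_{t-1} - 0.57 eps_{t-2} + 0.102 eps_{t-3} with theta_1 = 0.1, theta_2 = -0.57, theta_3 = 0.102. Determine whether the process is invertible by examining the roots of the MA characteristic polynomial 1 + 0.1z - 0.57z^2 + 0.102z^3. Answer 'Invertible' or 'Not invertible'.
\text{Invertible}

The MA(q) characteristic polynomial is P(z) = 1 + 0.1z - 0.57z^2 + 0.102z^3.
Invertibility requires all roots to lie outside the unit circle, i.e. |z| > 1 for every root.
Degree 3: look for a simple real root z0 first, then factor out (1 - z/z0) and solve the remaining quadratic.
Testing z0 = 5: P(5) = 1 + (0.1)(5) + (-0.57)(5)^2 + (0.102)(5)^3
  = 1 + (0.5) + (-14.25) + (12.75) = 0.  So z_0 = 5 is a root, |z_0| = 5.
Divide out the factor (1 - 0.2 z) = (1 - z/z0) (since 1/z0 = 0.2):
  P(z) = (1 - 0.2 z)(1 + (0.3) z + (-0.51) z^2)
  [check: z-coef 0.3 - (0.2) = 0.1; z^2-coef -0.51 - (0.2)(0.3) = -0.57; z^3-coef -(0.2)(-0.51) = 0.102.]
Remaining roots from the quadratic factor 1 + (0.3) z + (-0.51) z^2:
  Set 1 + (0.3) z + (-0.51) z^2 = 0, i.e. a z^2 + b z + c = 0 with a = -0.51, b = 0.3, c = 1.
  Discriminant D = b^2 - 4ac = (0.3)^2 - 4*(-0.51)*1 = 0.09 - (-2.04) = 2.13.
  D >= 0, so the roots are real: z = (-b +/- sqrt(D)) / (2a) = (-0.3 +/- 1.459452) / (-1.02).
    z_1 = (-0.3 + 1.459452) / (-1.02) = -1.1367,   |z_1| = 1.1367.
    z_2 = (-0.3 - 1.459452) / (-1.02) = 1.725,   |z_2| = 1.725.
Moduli of all roots: 5.0000, 1.1367, 1.7250.
All moduli strictly greater than 1? Yes.
Verdict: Invertible.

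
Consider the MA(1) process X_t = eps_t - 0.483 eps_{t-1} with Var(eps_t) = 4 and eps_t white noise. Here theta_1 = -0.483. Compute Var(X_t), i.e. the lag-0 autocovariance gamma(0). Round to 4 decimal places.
\gamma(0) = 4.9332

For an MA(q) process X_t = eps_t + sum_i theta_i eps_{t-i} with
Var(eps_t) = sigma^2, the variance is
  gamma(0) = sigma^2 * (1 + sum_i theta_i^2).
  sum_i theta_i^2 = (-0.483)^2 = 0.233289.
  gamma(0) = 4 * (1 + 0.233289) = 4 * 1.233289 = 4.933156, which rounds to 4.9332.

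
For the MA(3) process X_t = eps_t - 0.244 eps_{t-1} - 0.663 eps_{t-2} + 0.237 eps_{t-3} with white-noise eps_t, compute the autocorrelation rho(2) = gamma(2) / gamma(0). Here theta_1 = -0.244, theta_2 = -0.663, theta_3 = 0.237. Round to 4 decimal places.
\rho(2) = -0.4635

For an MA(q) process with theta_0 = 1, the autocovariance is
  gamma(k) = sigma^2 * sum_{i=0..q-k} theta_i * theta_{i+k},
and rho(k) = gamma(k) / gamma(0). Sigma^2 cancels.
  numerator   = (1)*(-0.663) + (-0.244)*(0.237) = -0.720828.
  denominator = (1)^2 + (-0.244)^2 + (-0.663)^2 + (0.237)^2 = 1.555274.
  rho(2) = -0.720828 / 1.555274 = -0.4635.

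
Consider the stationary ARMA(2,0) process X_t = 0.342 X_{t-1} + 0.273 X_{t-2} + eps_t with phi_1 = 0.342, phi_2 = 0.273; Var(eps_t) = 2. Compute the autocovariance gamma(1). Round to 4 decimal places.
\gamma(1) = 1.3055

Multiply the model equation by X_{t-k} and take expectations. With theta_0 = psi_0 = 1 and psi_j the MA(infinity) weights, this gives
  gamma(k) - sum_i phi_i gamma(k-i) = c_k,
  c_k = sigma^2 * sum_{j=k..q} theta_j psi_{j-k}   (c_k = 0 for k > q),
using gamma(-m) = gamma(m).
Pure AR (q = 0): c_0 = sigma^2 = 2, c_k = 0 for k >= 1.
Equations for k = 0, 1, 2 (AR order 2, c_2 = 0):
  (E0) gamma(0) = phi_1 gamma(1) + phi_2 gamma(2) + c_0
  (E1) gamma(1) = phi_1 gamma(0) + phi_2 gamma(1) + c_1
  (E2) gamma(2) = phi_1 gamma(1) + phi_2 gamma(0)
From (E1): gamma(1) = A gamma(0) + B with
  A = phi_1 / (1 - phi_2) = 0.342 / 0.727 = 0.470426,   B = c_1 / (1 - phi_2) = 0 / 0.727 = 0.
Insert (E2) into (E0): gamma(0) (1 - phi_2^2) = phi_1 (1 + phi_2) gamma(1) + c_0.
  phi_1 (1 + phi_2) = (0.342)(1.273) = 0.435366,   1 - phi_2^2 = 0.925471.
Replace gamma(1) by A gamma(0) + B and collect gamma(0):
  gamma(0) [0.925471 - (0.435366)(0.470426)] = c_0 = 2
  gamma(0) * 0.720663 = 2
  gamma(0) = 2 / 0.720663 = 2.775221.
  gamma(1) = A gamma(0) = (0.470426)(2.775221) = 1.305537.
Therefore gamma(1) = 1.3055 (to 4 decimal places).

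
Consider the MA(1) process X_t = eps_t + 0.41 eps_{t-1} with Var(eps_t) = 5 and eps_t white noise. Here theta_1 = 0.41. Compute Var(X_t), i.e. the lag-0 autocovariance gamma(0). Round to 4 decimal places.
\gamma(0) = 5.8405

For an MA(q) process X_t = eps_t + sum_i theta_i eps_{t-i} with
Var(eps_t) = sigma^2, the variance is
  gamma(0) = sigma^2 * (1 + sum_i theta_i^2).
  sum_i theta_i^2 = (0.41)^2 = 0.1681.
  gamma(0) = 5 * (1 + 0.1681) = 5 * 1.1681 = 5.8405.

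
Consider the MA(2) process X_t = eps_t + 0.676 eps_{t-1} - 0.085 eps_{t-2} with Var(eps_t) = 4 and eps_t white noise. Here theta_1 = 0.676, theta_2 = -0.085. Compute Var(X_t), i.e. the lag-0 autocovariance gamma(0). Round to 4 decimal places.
\gamma(0) = 5.8568

For an MA(q) process X_t = eps_t + sum_i theta_i eps_{t-i} with
Var(eps_t) = sigma^2, the variance is
  gamma(0) = sigma^2 * (1 + sum_i theta_i^2).
  sum_i theta_i^2 = (0.676)^2 + (-0.085)^2 = 0.456976 + 0.007225 = 0.464201.
  gamma(0) = 4 * (1 + 0.464201) = 4 * 1.464201 = 5.856804, which rounds to 5.8568.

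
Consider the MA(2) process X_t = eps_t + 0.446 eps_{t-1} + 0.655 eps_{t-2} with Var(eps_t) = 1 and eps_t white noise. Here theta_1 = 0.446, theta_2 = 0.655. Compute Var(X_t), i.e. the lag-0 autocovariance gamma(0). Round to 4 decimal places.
\gamma(0) = 1.6279

For an MA(q) process X_t = eps_t + sum_i theta_i eps_{t-i} with
Var(eps_t) = sigma^2, the variance is
  gamma(0) = sigma^2 * (1 + sum_i theta_i^2).
  sum_i theta_i^2 = (0.446)^2 + (0.655)^2 = 0.198916 + 0.429025 = 0.627941.
  gamma(0) = 1 * (1 + 0.627941) = 1 * 1.627941 = 1.627941, which rounds to 1.6279.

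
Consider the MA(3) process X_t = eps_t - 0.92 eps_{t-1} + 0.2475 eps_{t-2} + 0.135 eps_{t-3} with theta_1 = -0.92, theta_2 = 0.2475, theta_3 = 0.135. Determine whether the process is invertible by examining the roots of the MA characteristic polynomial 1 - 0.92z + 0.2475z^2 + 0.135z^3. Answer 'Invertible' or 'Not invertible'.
\text{Invertible}

The MA(q) characteristic polynomial is P(z) = 1 - 0.92z + 0.2475z^2 + 0.135z^3.
Invertibility requires all roots to lie outside the unit circle, i.e. |z| > 1 for every root.
Degree 3: look for a simple real root z0 first, then factor out (1 - z/z0) and solve the remaining quadratic.
Testing z0 = -4: P(-4) = 1 + (-0.92)(-4) + (0.2475)(-4)^2 + (0.135)(-4)^3
  = 1 + (3.68) + (3.96) + (-8.64) = 0.  So z_0 = -4 is a root, |z_0| = 4.
Divide out the factor (1 + 0.25 z) = (1 - z/z0) (since 1/z0 = -0.25):
  P(z) = (1 + 0.25 z)(1 + (-1.17) z + (0.54) z^2)
  [check: z-coef -1.17 - (-0.25) = -0.92; z^2-coef 0.54 - (-0.25)(-1.17) = 0.2475; z^3-coef -(-0.25)(0.54) = 0.135.]
Remaining roots from the quadratic factor 1 + (-1.17) z + (0.54) z^2:
  Set 1 + (-1.17) z + (0.54) z^2 = 0, i.e. a z^2 + b z + c = 0 with a = 0.54, b = -1.17, c = 1.
  Discriminant D = b^2 - 4ac = (-1.17)^2 - 4*(0.54)*1 = 1.3689 - (2.16) = -0.7911.
  D < 0, so the roots are the complex-conjugate pair z = (-b +/- i sqrt(-D)) / (2a) = 1.0833 +/- 0.8236i.
  For a conjugate pair |z|^2 = z * conj(z) = (product of roots) = c/a = 1/(0.54) = 1.851852, so |z| = sqrt(1.851852) = 1.3608 for both roots.
Moduli of all roots: 4.0000, 1.3608, 1.3608.
All moduli strictly greater than 1? Yes.
Verdict: Invertible.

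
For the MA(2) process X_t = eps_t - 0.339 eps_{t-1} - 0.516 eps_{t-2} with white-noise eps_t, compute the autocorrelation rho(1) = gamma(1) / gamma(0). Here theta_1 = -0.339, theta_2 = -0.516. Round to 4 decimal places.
\rho(1) = -0.1188

For an MA(q) process with theta_0 = 1, the autocovariance is
  gamma(k) = sigma^2 * sum_{i=0..q-k} theta_i * theta_{i+k},
and rho(k) = gamma(k) / gamma(0). Sigma^2 cancels.
  numerator   = (1)*(-0.339) + (-0.339)*(-0.516) = -0.164076.
  denominator = (1)^2 + (-0.339)^2 + (-0.516)^2 = 1.381177.
  rho(1) = -0.164076 / 1.381177 = -0.1188.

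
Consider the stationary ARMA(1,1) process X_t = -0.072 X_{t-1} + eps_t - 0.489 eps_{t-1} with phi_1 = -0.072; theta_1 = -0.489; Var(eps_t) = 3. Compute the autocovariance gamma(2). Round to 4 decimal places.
\gamma(2) = 0.1261

Multiply the model equation by X_{t-k} and take expectations. With theta_0 = psi_0 = 1 and psi_j the MA(infinity) weights, this gives
  gamma(k) - sum_i phi_i gamma(k-i) = c_k,
  c_k = sigma^2 * sum_{j=k..q} theta_j psi_{j-k}   (c_k = 0 for k > q),
using gamma(-m) = gamma(m).
psi-weights needed (psi_j = theta_j + sum_i phi_i psi_{j-i}):
  psi_1 = theta_1 + phi_1 = -0.489 + (-0.072) = -0.561
Right-hand sides:
  c_0 = sigma^2 (1 + theta_1 psi_1) = 3 * (1 + (-0.489)(-0.561)) = 3 * 1.274329 = 3.822987
  c_1 = sigma^2 theta_1 = 3 * (-0.489) = -1.467
  c_2 = 0
Equations for k = 0 and k = 1 (AR order 1):
  gamma(0) = phi_1 gamma(1) + c_0
  gamma(1) = phi_1 gamma(0) + c_1
Substituting the second into the first: gamma(0) (1 - phi_1^2) = c_0 + phi_1 c_1, so
  gamma(0) = (c_0 + phi_1 c_1) / (1 - phi_1^2) = (3.822987 + (-0.072)(-1.467)) / (1 - (-0.072)^2) = 3.928611 / 0.994816 = 3.949083.
  gamma(1) = phi_1 gamma(0) + c_1 = (-0.072)(3.949083) + (-1.467) = -1.751334.
For k = 2 (> q): gamma(2) = phi_1 gamma(1) = (-0.072)(-1.751334) = 0.126096.
Therefore gamma(2) = 0.1261 (to 4 decimal places).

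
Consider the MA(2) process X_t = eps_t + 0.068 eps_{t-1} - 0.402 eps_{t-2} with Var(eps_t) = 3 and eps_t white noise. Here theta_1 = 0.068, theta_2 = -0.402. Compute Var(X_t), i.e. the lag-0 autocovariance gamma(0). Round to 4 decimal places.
\gamma(0) = 3.4987

For an MA(q) process X_t = eps_t + sum_i theta_i eps_{t-i} with
Var(eps_t) = sigma^2, the variance is
  gamma(0) = sigma^2 * (1 + sum_i theta_i^2).
  sum_i theta_i^2 = (0.068)^2 + (-0.402)^2 = 0.004624 + 0.161604 = 0.166228.
  gamma(0) = 3 * (1 + 0.166228) = 3 * 1.166228 = 3.498684, which rounds to 3.4987.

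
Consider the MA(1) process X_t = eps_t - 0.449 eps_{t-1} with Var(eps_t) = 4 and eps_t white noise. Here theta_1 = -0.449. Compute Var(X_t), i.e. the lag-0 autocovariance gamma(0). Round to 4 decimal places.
\gamma(0) = 4.8064

For an MA(q) process X_t = eps_t + sum_i theta_i eps_{t-i} with
Var(eps_t) = sigma^2, the variance is
  gamma(0) = sigma^2 * (1 + sum_i theta_i^2).
  sum_i theta_i^2 = (-0.449)^2 = 0.201601.
  gamma(0) = 4 * (1 + 0.201601) = 4 * 1.201601 = 4.806404, which rounds to 4.8064.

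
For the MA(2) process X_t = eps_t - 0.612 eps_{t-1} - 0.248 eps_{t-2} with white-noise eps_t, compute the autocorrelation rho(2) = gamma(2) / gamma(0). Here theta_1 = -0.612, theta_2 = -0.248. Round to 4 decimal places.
\rho(2) = -0.1727

For an MA(q) process with theta_0 = 1, the autocovariance is
  gamma(k) = sigma^2 * sum_{i=0..q-k} theta_i * theta_{i+k},
and rho(k) = gamma(k) / gamma(0). Sigma^2 cancels.
  numerator   = (1)*(-0.248) = -0.248.
  denominator = (1)^2 + (-0.612)^2 + (-0.248)^2 = 1.436048.
  rho(2) = -0.248 / 1.436048 = -0.1727.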